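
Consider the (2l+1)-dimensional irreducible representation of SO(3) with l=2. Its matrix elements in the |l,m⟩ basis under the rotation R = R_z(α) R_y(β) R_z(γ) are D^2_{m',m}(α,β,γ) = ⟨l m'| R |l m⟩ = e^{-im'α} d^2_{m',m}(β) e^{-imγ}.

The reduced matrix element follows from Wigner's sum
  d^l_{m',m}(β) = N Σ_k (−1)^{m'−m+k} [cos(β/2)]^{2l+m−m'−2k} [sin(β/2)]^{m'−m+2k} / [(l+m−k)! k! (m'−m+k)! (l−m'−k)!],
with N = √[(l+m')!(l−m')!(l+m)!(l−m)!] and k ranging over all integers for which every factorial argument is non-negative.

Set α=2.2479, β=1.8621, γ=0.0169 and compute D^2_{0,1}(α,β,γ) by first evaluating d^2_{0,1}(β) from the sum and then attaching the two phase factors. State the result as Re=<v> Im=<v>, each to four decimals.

Split into d^2_{0,1}(β=1.8621) × two z-phases.
With c≡cos(β/2)=0.596992 and s≡sin(β/2)=0.802247, N=[2·2·6·1]^{1/2}=4.898979
k: max(0,(1)−(0))=1 … min(2+(1),2−(0))=2
  k=1: (−1)^0·4.8990/(2)·0.5970^3·0.8022^1 = +0.418109
  k=2: (−1)^1·4.8990/(2)·0.5970^1·0.8022^3 = -0.755038
d^2_{0,1}(1.8621) = +0.418109 -0.755038 = -0.336929
Attach z-rotation phases: D = e^{-i(0)(2.2479)}·(-0.336929)·e^{-i(1)(0.0169)} = -0.336881+0.005694i

Re=-0.3369 Im=0.0057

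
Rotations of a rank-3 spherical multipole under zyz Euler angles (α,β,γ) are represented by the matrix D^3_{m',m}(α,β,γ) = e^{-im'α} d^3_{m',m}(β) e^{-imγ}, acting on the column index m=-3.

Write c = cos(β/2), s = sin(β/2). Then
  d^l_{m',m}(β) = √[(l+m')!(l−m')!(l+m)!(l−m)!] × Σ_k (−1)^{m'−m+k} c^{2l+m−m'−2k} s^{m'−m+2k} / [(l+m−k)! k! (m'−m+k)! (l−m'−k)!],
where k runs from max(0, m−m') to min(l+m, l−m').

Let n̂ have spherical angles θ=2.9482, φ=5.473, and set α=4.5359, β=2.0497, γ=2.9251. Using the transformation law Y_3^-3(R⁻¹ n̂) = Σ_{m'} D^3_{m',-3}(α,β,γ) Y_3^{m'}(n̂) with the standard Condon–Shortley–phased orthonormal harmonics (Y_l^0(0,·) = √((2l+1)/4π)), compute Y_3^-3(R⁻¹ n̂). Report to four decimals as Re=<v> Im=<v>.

Need the full column D^3_{m',-3} for m'=−3..3 at α=4.5359, β=2.0497, γ=2.9251.
cos(β/2)=0.519227, sin(β/2)=0.854636
d^3_{-3,-3}: single k=0 term ⇒ +0.019595;  D = -0.018110-0.007483i
d^3_{-2,-3}: single k=0 term ⇒ -0.079003;  D = -0.042522+0.066583i
d^3_{-1,-3}: single k=0 term ⇒ +0.205607;  D = +0.151163+0.139370i
d^3_{0,-3}: single k=0 term ⇒ -0.390779;  D = +0.311216-0.236332i
d^3_{1,-3}: single k=0 term ⇒ +0.557039;  D = -0.253759-0.495882i
d^3_{2,-3}: single k=0 term ⇒ -0.579882;  D = -0.554579+0.169427i
d^3_{3,-3}: single k=0 term ⇒ +0.389662;  D = +0.046652+0.386859i
Y_3^{m'}(θ=2.9482,φ=5.473) and Σ D·Y over m':
  (-0.0181-0.0075i)·(-0.0022+0.0019i)  (-0.0425+0.0666i)·(+0.0018-0.0370i)  (+0.1512+0.1394i)·(+0.1634+0.1717i)  (+0.3112-0.2363i)·(-0.6648+0.0000i)  (-0.2538-0.4959i)·(-0.1634+0.1717i)  (-0.5546+0.1694i)·(+0.0018+0.0370i)  (+0.0467+0.3869i)·(+0.0022+0.0019i)
Y_3^-3(R⁻¹ n̂) = -0.085036+0.225706i

Re=-0.0850 Im=0.2257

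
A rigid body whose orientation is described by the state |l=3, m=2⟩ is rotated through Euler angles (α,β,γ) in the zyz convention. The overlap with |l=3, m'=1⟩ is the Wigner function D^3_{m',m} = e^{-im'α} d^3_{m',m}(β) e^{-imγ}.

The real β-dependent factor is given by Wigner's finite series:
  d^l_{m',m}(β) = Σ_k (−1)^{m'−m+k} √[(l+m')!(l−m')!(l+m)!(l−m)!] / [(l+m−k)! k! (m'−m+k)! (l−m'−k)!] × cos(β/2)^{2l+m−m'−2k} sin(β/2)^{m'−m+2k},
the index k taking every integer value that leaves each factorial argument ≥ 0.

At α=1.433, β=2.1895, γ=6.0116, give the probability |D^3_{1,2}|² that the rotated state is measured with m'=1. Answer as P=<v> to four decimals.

P=0.1373

Split into d^3_{1,2}(β=2.1895) × two z-phases.
With c≡cos(β/2)=0.458269 and s≡sin(β/2)=0.888814, N=[24·2·120·1]^{1/2}=75.894664
k: max(0,(2)−(1))=1 … min(3+(2),3−(1))=2
  k=1: (−1)^0·75.8947/(24)·0.4583^5·0.8888^1 = +0.056808
  k=2: (−1)^1·75.8947/(12)·0.4583^3·0.8888^3 = -0.427388
d^3_{1,2}(2.1895) = +0.056808 -0.427388 = -0.370580
|D^3_{1,2}|² = |d^3_{1,2}(β)|² = (-0.370580)² = 0.137330 (the z-rotation phases have unit modulus)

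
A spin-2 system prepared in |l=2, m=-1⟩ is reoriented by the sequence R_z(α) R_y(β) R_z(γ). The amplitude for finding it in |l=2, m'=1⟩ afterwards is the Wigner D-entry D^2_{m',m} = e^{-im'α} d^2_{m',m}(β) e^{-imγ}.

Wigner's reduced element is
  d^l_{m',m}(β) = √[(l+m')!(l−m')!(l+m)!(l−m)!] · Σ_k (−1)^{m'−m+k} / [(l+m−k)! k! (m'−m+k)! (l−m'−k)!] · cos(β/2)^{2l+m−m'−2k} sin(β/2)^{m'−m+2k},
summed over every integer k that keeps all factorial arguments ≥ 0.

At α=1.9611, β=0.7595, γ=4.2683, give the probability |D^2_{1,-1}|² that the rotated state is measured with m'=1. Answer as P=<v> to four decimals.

D^2_{1,-1}(1.9611,0.7595,4.2683) = e^{-i·1·1.9611}·d^2_{1,-1}(0.7595)·e^{-i·-1·4.2683}. Compute d first:
With c≡cos(β/2)=0.928757 and s≡sin(β/2)=0.370688, N=[6·1·1·6]^{1/2}=6.000000
Admissible k: 0..1 (factorial args all ≥0)
  k=0: (−1)^2·6.0000/(2)·0.9288^2·0.3707^2 = +0.355585
  k=1: (−1)^3·6.0000/(6)·0.9288^0·0.3707^4 = -0.018881
d^2_{1,-1}(0.7595) = +0.355585 -0.018881 = +0.336704
|D^2_{1,-1}|² = |d^2_{1,-1}(β)|² = (+0.336704)² = 0.113369 (the z-rotation phases have unit modulus)

P=0.1134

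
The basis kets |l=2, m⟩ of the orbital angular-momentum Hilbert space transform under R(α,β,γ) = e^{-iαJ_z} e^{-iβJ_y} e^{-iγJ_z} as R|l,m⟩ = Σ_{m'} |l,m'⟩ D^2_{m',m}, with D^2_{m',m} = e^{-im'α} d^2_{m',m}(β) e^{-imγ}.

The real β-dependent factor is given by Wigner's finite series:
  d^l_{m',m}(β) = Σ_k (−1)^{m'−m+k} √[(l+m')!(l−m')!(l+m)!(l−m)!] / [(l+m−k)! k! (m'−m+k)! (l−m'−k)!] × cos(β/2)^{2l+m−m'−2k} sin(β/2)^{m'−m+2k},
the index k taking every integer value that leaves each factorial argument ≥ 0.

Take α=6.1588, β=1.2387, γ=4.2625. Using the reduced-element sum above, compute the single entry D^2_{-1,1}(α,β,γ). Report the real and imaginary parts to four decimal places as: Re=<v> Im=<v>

First d^2_{-1,1}(β=1.2387), then the phase factors e^{-i(-1)α} and e^{-i(1)γ}:
Half-angle: c=0.814256, s=0.580506. N=√(1·6·6·1)=6.000000
k: max(0,(1)−(-1))=2 … min(2+(1),2−(-1))=3
  k=2: (−1)^0·6.0000/(2)·0.8143^2·0.5805^2 = +0.670281
  k=3: (−1)^1·6.0000/(6)·0.8143^0·0.5805^4 = -0.113560
d^2_{-1,1}(1.2387) = +0.670281 -0.113560 = +0.556720
Attach z-rotation phases: D = e^{-i(-1)(6.1588)}·(+0.556720)·e^{-i(1)(4.2625)} = -0.178031+0.527487i

Re=-0.1780 Im=0.5275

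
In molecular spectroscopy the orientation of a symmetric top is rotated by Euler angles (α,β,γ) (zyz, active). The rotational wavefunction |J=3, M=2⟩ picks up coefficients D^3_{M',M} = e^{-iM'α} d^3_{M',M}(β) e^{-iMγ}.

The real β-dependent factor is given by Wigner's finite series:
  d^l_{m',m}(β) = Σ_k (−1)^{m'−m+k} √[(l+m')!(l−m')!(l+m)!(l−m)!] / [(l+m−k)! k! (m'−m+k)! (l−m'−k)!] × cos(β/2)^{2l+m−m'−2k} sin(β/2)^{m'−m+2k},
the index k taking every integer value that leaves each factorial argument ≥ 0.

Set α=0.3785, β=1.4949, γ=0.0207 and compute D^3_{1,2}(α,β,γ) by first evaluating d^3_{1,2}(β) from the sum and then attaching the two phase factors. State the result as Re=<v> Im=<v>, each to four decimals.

Re=-0.2991 Im=0.1335

D^3_{1,2}(0.3785,1.4949,0.0207) = e^{-i·1·0.3785}·d^3_{1,2}(1.4949)·e^{-i·2·0.0207}. Compute d first:
With c≡cos(β/2)=0.733425 and s≡sin(β/2)=0.679771, N=[24·2·120·1]^{1/2}=75.894664
The bounds max(0,m−m')=1 and min(l+m,l−m')=2 give 2 terms
  k=1: (−1)^0·75.8947/(24)·0.7334^5·0.6798^1 = +0.456184
  k=2: (−1)^1·75.8947/(12)·0.7334^3·0.6798^3 = -0.783762
d^3_{1,2}(1.4949) = +0.456184 -0.783762 = -0.327578
Phases: e^{-i·(1)·0.3785}=+0.929220-0.369527i, e^{-i·(2)·0.0207}=+0.999143-0.041388i ⇒ D=-0.299121+0.133543i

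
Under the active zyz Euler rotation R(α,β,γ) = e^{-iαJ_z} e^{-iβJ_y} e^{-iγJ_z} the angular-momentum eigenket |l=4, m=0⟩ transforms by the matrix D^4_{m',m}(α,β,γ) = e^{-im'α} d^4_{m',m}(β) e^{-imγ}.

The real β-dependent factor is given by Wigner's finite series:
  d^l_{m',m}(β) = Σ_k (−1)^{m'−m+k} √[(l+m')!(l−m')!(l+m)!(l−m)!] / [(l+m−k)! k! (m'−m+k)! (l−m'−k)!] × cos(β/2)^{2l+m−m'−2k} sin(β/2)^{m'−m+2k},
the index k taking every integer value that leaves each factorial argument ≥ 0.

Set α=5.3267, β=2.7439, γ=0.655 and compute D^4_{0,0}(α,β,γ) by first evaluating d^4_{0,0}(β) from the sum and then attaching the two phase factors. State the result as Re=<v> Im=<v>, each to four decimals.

Re=0.3485 Im=0.0000

First d^4_{0,0}(β=2.7439), then the phase factors e^{-i(0)α} and e^{-i(0)γ}:
c=cos(2.7439/2)=0.197539, s=sin(2.7439/2)=0.980295; N=√[24·24·24·24]=576.000000
Admissible k: 0..4 (factorial args all ≥0)
  k=0: (−1)^0·576.0000/(576)·0.1975^8·0.9803^0 = +0.000002
  k=1: (−1)^1·576.0000/(36)·0.1975^6·0.9803^2 = -0.000914
  k=2: (−1)^2·576.0000/(16)·0.1975^4·0.9803^4 = +0.050622
  k=3: (−1)^3·576.0000/(36)·0.1975^2·0.9803^6 = -0.554070
  k=4: (−1)^4·576.0000/(576)·0.1975^0·0.9803^8 = +0.852815
d^4_{0,0}(2.7439) = +0.000002 -0.000914 +0.050622 -0.554070 +0.852815 = +0.348455
Phases: e^{-i·(0)·5.3267}=+1.000000+0.000000i, e^{-i·(0)·0.655}=+1.000000+0.000000i ⇒ D=+0.348455+0.000000i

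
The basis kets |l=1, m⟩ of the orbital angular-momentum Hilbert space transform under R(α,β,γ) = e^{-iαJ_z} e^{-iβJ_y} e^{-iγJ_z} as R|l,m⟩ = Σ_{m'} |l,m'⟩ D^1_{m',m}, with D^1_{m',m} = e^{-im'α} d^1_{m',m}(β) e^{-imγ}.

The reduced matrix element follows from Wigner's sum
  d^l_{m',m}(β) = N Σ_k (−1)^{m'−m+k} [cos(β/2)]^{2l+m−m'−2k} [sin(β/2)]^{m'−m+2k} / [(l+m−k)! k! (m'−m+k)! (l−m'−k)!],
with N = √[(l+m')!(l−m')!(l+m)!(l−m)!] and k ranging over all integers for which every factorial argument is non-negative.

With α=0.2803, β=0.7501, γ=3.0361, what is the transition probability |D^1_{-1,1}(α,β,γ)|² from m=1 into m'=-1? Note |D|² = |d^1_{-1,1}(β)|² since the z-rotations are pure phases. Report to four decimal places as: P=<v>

P=0.0180

D^1_{-1,1}(0.2803,0.7501,3.0361) = e^{-i·-1·0.2803}·d^1_{-1,1}(0.7501)·e^{-i·1·3.0361}. Compute d first:
c=cos(0.7501/2)=0.930489, s=sin(0.7501/2)=0.366319; N=√[1·2·2·1]=2.000000
k∈{2} keeps every argument non-negative
  k=2: (−1)^0·2.0000/(2)·0.9305^0·0.3663^2 = +0.134190
d^1_{-1,1}(0.7501) = +0.134190
|D^1_{-1,1}|² = |d^1_{-1,1}(β)|² = (+0.134190)² = 0.018007 (the z-rotation phases have unit modulus)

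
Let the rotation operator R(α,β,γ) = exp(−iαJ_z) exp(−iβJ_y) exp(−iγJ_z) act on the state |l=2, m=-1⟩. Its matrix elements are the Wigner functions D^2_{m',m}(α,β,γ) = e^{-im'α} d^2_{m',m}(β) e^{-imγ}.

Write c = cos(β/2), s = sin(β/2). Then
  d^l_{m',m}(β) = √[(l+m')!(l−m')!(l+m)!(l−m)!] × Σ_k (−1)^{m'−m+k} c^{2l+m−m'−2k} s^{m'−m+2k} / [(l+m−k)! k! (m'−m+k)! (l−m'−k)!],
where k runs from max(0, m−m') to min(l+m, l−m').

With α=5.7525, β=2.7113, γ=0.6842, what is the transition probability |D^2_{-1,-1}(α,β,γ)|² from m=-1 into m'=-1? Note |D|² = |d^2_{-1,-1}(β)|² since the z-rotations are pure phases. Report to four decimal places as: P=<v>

P=0.0165

D^2_{-1,-1}(5.7525,2.7113,0.6842) = e^{-i·-1·5.7525}·d^2_{-1,-1}(2.7113)·e^{-i·-1·0.6842}. Compute d first:
c=cos(2.7113/2)=0.213490, s=sin(2.7113/2)=0.976945; N=√[1·6·1·6]=6.000000
k: max(0,(-1)−(-1))=0 … min(2+(-1),2−(-1))=1
  k=0: (−1)^0·6.0000/(6)·0.2135^4·0.9769^0 = +0.002077
  k=1: (−1)^1·6.0000/(2)·0.2135^2·0.9769^2 = -0.130502
d^2_{-1,-1}(2.7113) = +0.002077 -0.130502 = -0.128425
|D^2_{-1,-1}|² = |d^2_{-1,-1}(β)|² = (-0.128425)² = 0.016493 (the z-rotation phases have unit modulus)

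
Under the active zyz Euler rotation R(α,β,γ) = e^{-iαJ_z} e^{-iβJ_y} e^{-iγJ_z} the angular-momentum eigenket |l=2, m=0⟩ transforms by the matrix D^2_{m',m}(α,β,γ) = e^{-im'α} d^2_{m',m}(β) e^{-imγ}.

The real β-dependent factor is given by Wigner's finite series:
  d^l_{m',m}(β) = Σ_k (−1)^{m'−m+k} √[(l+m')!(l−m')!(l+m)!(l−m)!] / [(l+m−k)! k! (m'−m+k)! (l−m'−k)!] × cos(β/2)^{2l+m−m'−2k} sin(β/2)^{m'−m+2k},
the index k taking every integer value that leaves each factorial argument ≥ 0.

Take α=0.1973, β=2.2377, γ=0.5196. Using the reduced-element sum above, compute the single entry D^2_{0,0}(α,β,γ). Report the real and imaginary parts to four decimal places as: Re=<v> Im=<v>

Split into d^2_{0,0}(β=2.2377) × two z-phases.
With c≡cos(β/2)=0.436717 and s≡sin(β/2)=0.899599, N=[2·2·2·2]^{1/2}=4.000000
The bounds max(0,m−m')=0 and min(l+m,l−m')=2 give 3 terms
  k=0: (−1)^0·4.0000/(4)·0.4367^4·0.8996^0 = +0.036375
  k=1: (−1)^1·4.0000/(1)·0.4367^2·0.8996^2 = -0.617388
  k=2: (−1)^2·4.0000/(4)·0.4367^0·0.8996^4 = +0.654931
d^2_{0,0}(2.2377) = +0.036375 -0.617388 +0.654931 = +0.073917
D = (+1.000000+0.000000i)·(+0.073917)·(+1.000000+0.000000i) = +0.073917+0.000000i

Re=0.0739 Im=0.0000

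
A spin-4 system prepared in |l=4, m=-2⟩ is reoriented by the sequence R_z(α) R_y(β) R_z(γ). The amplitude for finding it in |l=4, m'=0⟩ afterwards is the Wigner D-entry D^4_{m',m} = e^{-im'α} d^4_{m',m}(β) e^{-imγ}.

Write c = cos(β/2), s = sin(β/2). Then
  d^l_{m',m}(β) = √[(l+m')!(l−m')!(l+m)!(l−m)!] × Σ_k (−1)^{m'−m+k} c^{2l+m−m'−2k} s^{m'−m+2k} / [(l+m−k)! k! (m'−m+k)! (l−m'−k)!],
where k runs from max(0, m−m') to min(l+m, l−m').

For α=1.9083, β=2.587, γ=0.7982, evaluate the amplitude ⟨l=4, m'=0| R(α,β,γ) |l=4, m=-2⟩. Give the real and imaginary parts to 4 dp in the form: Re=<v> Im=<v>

Re=-0.0114 Im=0.4448

First d^4_{0,-2}(β=2.587), then the phase factors e^{-i(0)α} and e^{-i(-2)γ}:
Half-angle: c=0.273756, s=0.961799. N=√(24·24·2·720)=910.735966
k∈{0,1,2} keeps every argument non-negative
  k=0: (−1)^2·910.7360/(96)·0.2738^6·0.9618^2 = +0.003694
  k=1: (−1)^3·910.7360/(36)·0.2738^4·0.9618^4 = -0.121586
  k=2: (−1)^4·910.7360/(96)·0.2738^2·0.9618^6 = +0.562802
d^4_{0,-2}(2.587) = +0.003694 -0.121586 +0.562802 = +0.444910
Attach z-rotation phases: D = e^{-i(0)(1.9083)}·(+0.444910)·e^{-i(-2)(0.7982)} = -0.011390+0.444764i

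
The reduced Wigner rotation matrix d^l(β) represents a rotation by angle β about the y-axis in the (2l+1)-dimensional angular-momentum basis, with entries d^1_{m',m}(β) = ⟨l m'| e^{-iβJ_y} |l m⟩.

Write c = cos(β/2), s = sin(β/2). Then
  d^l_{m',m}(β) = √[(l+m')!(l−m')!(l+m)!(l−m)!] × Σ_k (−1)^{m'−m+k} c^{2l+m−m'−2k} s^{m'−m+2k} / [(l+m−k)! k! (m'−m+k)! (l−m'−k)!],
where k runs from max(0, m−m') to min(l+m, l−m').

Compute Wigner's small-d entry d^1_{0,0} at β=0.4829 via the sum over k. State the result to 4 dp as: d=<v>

d=0.8857

d^1_{0,0}(β=0.4829) via Wigner's sum:
c=cos(0.4829/2)=0.970992, s=sin(0.4829/2)=0.239111; N=√[1·1·1·1]=1.000000
k∈{0,1} keeps every argument non-negative
  k=0: (−1)^0·1.0000/(1)·0.9710^2·0.2391^0 = +0.942826
  k=1: (−1)^1·1.0000/(1)·0.9710^0·0.2391^2 = -0.057174
d^1_{0,0}(0.4829) = +0.942826 -0.057174 = +0.885652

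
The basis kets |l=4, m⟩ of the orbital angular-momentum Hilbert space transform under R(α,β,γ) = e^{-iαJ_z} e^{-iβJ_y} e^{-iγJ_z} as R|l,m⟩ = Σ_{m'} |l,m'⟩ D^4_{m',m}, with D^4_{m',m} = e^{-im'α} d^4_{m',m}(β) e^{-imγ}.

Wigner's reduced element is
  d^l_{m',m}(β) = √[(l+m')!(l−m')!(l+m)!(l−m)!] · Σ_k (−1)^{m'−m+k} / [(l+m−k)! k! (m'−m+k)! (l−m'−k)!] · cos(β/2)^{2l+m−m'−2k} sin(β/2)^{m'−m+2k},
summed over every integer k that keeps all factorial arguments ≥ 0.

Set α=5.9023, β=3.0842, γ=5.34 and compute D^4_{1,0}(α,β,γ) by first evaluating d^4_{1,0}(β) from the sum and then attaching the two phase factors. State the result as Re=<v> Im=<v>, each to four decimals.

Re=0.1182 Im=0.0473

D^4_{1,0}(5.9023,3.0842,5.34) = e^{-i·1·5.9023}·d^4_{1,0}(3.0842)·e^{-i·0·5.34}. Compute d first:
c=cos(3.0842/2)=0.028692, s=sin(3.0842/2)=0.999588; N=√[120·6·24·24]=643.987578
The bounds max(0,m−m')=0 and min(l+m,l−m')=3 give 4 terms
  k=0: (−1)^1·643.9876/(144)·0.0287^7·0.9996^1 = -0.000000
  k=1: (−1)^2·643.9876/(24)·0.0287^5·0.9996^3 = +0.000001
  k=2: (−1)^3·643.9876/(24)·0.0287^3·0.9996^5 = -0.000633
  k=3: (−1)^4·643.9876/(144)·0.0287^1·0.9996^7 = +0.127947
d^4_{1,0}(3.0842) = -0.000000 +0.000001 -0.000633 +0.127947 = +0.127315
Attach z-rotation phases: D = e^{-i(1)(5.9023)}·(+0.127315)·e^{-i(0)(5.34)} = +0.118191+0.047328i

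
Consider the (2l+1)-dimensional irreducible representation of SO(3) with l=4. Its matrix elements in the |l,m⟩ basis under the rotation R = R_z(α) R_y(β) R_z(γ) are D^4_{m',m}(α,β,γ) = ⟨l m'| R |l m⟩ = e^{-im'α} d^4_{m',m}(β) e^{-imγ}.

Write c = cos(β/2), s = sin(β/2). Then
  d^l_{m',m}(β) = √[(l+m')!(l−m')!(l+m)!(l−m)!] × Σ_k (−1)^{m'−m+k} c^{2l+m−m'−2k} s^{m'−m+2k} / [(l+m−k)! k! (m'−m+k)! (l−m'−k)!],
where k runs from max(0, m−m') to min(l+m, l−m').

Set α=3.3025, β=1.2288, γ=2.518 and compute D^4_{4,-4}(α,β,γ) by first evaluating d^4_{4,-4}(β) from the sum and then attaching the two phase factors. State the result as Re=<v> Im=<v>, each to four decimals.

Re=-0.0122 Im=0.0000

Split into d^4_{4,-4}(β=1.2288) × two z-phases.
With c≡cos(β/2)=0.817119 and s≡sin(β/2)=0.576468, N=[40320·1·1·40320]^{1/2}=40320.000000
Admissible k: 0..0 (factorial args all ≥0)
  k=0: (−1)^8·40320.0000/(40320)·0.8171^0·0.5765^8 = +0.012196
d^4_{4,-4}(1.2288) = +0.012196
Attach z-rotation phases: D = e^{-i(4)(3.3025)}·(+0.012196)·e^{-i(-4)(2.518)} = -0.012196-0.000044i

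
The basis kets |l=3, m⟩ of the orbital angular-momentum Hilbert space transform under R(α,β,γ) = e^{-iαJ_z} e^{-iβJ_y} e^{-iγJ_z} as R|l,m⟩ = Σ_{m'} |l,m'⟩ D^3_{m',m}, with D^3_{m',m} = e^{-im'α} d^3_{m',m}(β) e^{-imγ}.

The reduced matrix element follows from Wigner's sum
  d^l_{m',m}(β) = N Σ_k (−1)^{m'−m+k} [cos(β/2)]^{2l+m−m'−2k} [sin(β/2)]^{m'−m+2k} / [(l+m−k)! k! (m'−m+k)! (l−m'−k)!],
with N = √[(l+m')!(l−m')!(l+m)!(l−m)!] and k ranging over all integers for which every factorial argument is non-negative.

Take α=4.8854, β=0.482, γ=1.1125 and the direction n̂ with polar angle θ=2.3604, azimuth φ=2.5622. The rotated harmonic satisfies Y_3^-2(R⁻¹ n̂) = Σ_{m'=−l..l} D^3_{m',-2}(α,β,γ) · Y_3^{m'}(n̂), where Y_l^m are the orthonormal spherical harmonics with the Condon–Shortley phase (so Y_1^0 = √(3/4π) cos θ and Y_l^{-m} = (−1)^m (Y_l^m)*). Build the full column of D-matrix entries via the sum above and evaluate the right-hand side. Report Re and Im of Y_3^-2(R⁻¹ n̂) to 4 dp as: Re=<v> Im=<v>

Need the full column D^3_{m',-2} for m'=−3..3 at α=4.8854, β=0.482, γ=1.1125.
cos(β/2)=0.971100, sin(β/2)=0.238674
d^3_{-3,-2}: single k=1 term ⇒ +0.504893;  D = -0.195479-0.465516i
d^3_{-2,-2}: k∈[0..1] ⇒ +0.838655 -0.253300 = +0.585355;  D = +0.492630-0.316157i
d^3_{-1,-2}: k∈[0..1] ⇒ -0.651815 +0.078747 = -0.573067;  D = -0.387926-0.421805i
d^3_{0,-2}: k∈[0..1] ⇒ +0.277476 -0.016761 = +0.260715;  D = -0.158652+0.206886i
d^3_{1,-2}: k∈[0..1] ⇒ -0.078747 +0.002378 = -0.076369;  D = +0.067697+0.035346i
d^3_{2,-2}: k∈[0..1] ⇒ +0.015301 -0.000185 = +0.015116;  D = +0.004585-0.014404i
d^3_{3,-2}: single k=0 term ⇒ -0.001842;  D = -0.001826-0.000248i
Y_3^{m'}(θ=2.3604,φ=2.5622) and Σ D·Y over m':
  (-0.1955-0.4655i)·(+0.0243-0.1436i)  (+0.4926-0.3162i)·(-0.1441-0.3297i)  (-0.3879-0.4218i)·(-0.2896-0.1895i)  (-0.1587+0.2069i)·(+0.1269+0.0000i)  (+0.0677+0.0353i)·(+0.2896-0.1895i)  (+0.0046-0.0144i)·(-0.1441+0.3297i)  (-0.0018-0.0002i)·(-0.0243-0.1436i)
Y_3^-2(R⁻¹ n̂) = -0.204122+0.123125i

Re=-0.2041 Im=0.1231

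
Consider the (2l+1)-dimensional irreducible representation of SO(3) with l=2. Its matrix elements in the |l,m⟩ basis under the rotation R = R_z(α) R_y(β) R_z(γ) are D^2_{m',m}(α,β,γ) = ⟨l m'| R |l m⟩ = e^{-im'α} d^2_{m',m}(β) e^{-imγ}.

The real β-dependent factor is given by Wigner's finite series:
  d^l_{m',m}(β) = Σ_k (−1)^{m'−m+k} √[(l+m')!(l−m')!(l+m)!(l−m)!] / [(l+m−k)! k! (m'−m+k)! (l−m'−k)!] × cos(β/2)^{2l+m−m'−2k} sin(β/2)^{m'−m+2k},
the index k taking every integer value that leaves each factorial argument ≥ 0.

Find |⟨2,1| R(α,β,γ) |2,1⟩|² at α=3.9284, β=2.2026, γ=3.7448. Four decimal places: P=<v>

P=0.1994

Split into d^2_{1,1}(β=2.2026) × two z-phases.
c=cos(2.2026/2)=0.452437, s=sin(2.2026/2)=0.891796; N=√[6·1·6·1]=6.000000
k: max(0,(1)−(1))=0 … min(2+(1),2−(1))=1
  k=0: (−1)^0·6.0000/(6)·0.4524^4·0.8918^0 = +0.041902
  k=1: (−1)^1·6.0000/(2)·0.4524^2·0.8918^2 = -0.488393
d^2_{1,1}(2.2026) = +0.041902 -0.488393 = -0.446491
|D^2_{1,1}|² = |d^2_{1,1}(β)|² = (-0.446491)² = 0.199354 (the z-rotation phases have unit modulus)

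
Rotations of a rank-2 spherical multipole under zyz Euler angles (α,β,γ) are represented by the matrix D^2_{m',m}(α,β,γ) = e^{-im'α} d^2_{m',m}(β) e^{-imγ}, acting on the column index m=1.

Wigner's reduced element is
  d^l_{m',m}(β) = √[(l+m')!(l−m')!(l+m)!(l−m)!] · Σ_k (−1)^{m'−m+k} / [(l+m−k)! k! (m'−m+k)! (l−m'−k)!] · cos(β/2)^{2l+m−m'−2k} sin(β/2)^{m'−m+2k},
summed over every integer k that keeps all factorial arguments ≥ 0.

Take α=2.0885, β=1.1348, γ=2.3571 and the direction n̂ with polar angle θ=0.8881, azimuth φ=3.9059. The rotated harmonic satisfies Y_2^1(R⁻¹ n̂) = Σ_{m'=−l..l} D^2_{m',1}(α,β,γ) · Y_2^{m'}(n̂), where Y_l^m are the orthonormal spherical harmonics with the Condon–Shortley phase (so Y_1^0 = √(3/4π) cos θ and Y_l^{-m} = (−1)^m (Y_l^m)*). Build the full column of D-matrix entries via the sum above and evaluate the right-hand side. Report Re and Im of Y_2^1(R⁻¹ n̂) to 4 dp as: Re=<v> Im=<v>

Re=-0.0727 Im=0.0053

Need the full column D^2_{m',1} for m'=−2..2 at α=2.0885, β=1.1348, γ=2.3571.
cos(β/2)=0.843301, sin(β/2)=0.537441
d^2_{-2,1}: single k=3 term ⇒ +0.261822;  D = -0.064548+0.253740i
d^2_{-1,1}: k∈[2..3] ⇒ +0.616238 -0.083430 = +0.532808;  D = +0.513703-0.141398i
d^2_{0,1}: k∈[1..2] ⇒ +0.789505 -0.320665 = +0.468840;  D = -0.331820-0.331220i
d^2_{1,1}: k∈[0..1] ⇒ +0.505744 -0.616238 = -0.110494;  D = +0.029130-0.106585i
d^2_{2,1}: single k=0 term ⇒ -0.644628;  D = -0.624442+0.160055i
Y_2^{m'}(θ=0.8881,φ=3.9059) and Σ D·Y over m':
  (-0.0645+0.2537i)·(+0.0098-0.2323i)  (+0.5137-0.1414i)·(-0.2730+0.2617i)  (-0.3318-0.3312i)·(+0.0612+0.0000i)  (+0.0291-0.1066i)·(+0.2730+0.2617i)  (-0.6244+0.1601i)·(+0.0098+0.2323i)
Y_2^1(R⁻¹ n̂) = -0.072679+0.005270i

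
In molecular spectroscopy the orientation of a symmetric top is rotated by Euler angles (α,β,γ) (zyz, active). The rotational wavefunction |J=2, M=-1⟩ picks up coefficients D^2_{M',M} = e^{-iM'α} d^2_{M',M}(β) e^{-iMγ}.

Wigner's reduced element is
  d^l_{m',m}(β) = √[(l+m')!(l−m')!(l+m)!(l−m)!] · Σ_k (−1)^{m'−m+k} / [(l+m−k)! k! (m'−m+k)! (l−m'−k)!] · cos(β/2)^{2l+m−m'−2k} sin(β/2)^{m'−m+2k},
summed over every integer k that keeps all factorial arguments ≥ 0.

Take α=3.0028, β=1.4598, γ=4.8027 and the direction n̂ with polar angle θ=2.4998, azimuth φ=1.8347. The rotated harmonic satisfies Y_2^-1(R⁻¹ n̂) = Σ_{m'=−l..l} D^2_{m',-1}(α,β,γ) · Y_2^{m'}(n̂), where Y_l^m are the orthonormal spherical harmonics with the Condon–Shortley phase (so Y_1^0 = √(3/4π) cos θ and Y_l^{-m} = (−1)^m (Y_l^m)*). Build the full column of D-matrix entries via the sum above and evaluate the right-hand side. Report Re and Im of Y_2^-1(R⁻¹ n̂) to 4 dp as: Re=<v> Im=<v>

Need the full column D^2_{m',-1} for m'=−2..2 at α=3.0028, β=1.4598, γ=4.8027.
cos(β/2)=0.745241, sin(β/2)=0.666795
d^2_{-2,-1}: single k=1 term ⇒ +0.551967;  D = -0.102766-0.542316i
d^2_{-1,-1}: k∈[0..1] ⇒ +0.308452 -0.740798 = -0.432346;  D = -0.020953-0.431838i
d^2_{0,-1}: k∈[0..1] ⇒ -0.676018 +0.541190 = -0.134828;  D = -0.012160+0.134279i
d^2_{1,-1}: k∈[0..1] ⇒ +0.740798 -0.197683 = +0.543115;  D = -0.123344+0.528923i
d^2_{2,-1}: single k=0 term ⇒ -0.441880;  D = -0.158923+0.412312i
Y_2^{m'}(θ=2.4998,φ=1.8347) and Σ D·Y over m':
  (-0.1028-0.5423i)·(-0.1196+0.0697i)  (-0.0210-0.4318i)·(+0.0966+0.3576i)  (-0.0122+0.1343i)·(+0.2917+0.0000i)  (-0.1233+0.5289i)·(-0.0966+0.3576i)  (-0.1589+0.4123i)·(-0.1196-0.0697i)
Y_2^-1(R⁻¹ n̂) = +0.069475-0.085812i

Re=0.0695 Im=-0.0858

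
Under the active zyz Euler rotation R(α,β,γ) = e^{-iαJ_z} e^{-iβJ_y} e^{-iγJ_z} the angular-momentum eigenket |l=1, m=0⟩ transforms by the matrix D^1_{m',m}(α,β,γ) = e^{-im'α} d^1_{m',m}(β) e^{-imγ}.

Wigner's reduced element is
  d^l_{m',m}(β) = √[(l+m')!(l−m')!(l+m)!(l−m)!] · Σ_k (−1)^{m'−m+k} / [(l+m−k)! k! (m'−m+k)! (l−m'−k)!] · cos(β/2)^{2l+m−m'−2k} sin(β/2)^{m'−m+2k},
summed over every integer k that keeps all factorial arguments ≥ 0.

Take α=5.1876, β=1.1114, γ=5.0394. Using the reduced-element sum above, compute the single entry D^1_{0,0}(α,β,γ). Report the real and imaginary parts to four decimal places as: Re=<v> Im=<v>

First d^1_{0,0}(β=1.1114), then the phase factors e^{-i(0)α} and e^{-i(0)γ}:
With c≡cos(β/2)=0.849531 and s≡sin(β/2)=0.527538, N=[1·1·1·1]^{1/2}=1.000000
The bounds max(0,m−m')=0 and min(l+m,l−m')=1 give 2 terms
  k=0: (−1)^0·1.0000/(1)·0.8495^2·0.5275^0 = +0.721704
  k=1: (−1)^1·1.0000/(1)·0.8495^0·0.5275^2 = -0.278296
d^1_{0,0}(1.1114) = +0.721704 -0.278296 = +0.443407
D = (+1.000000+0.000000i)·(+0.443407)·(+1.000000+0.000000i) = +0.443407+0.000000i

Re=0.4434 Im=0.0000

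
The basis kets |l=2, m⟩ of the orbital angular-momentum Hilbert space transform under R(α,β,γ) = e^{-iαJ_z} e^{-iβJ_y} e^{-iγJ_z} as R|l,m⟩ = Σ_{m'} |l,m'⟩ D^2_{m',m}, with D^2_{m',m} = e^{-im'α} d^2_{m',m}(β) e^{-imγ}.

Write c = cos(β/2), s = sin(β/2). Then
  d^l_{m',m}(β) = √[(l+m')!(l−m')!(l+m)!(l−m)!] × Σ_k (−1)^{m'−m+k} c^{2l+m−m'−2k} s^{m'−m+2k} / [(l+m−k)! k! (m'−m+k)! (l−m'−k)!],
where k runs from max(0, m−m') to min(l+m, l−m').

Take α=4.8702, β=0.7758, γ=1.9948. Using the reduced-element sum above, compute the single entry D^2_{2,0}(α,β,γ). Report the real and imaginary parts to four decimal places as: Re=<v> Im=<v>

Re=-0.2855 Im=0.0932

Split into d^2_{2,0}(β=0.7758) × two z-phases.
c=cos(0.7758/2)=0.925705, s=sin(0.7758/2)=0.378245; N=√[24·1·2·2]=9.797959
Admissible k: 0..0 (factorial args all ≥0)
  k=0: (−1)^2·9.7980/(4)·0.9257^2·0.3782^2 = +0.300309
d^2_{2,0}(0.7758) = +0.300309
Attach z-rotation phases: D = e^{-i(2)(4.8702)}·(+0.300309)·e^{-i(0)(1.9948)} = -0.285475+0.093218i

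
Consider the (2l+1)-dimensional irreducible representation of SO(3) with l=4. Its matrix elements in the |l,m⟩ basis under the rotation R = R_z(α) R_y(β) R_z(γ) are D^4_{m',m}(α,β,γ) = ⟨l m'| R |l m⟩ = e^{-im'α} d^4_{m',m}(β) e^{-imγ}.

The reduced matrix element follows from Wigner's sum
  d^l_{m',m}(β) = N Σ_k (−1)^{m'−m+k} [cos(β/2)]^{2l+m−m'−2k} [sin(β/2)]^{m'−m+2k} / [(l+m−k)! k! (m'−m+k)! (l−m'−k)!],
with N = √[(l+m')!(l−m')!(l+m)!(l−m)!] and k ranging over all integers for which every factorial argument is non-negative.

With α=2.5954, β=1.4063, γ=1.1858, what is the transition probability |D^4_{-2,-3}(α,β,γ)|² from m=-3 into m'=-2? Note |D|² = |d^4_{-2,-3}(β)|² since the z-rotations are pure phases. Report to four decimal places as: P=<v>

Split into d^4_{-2,-3}(β=1.4063) × two z-phases.
c=cos(1.4063/2)=0.762809, s=sin(1.4063/2)=0.646624; N=√[2·720·1·5040]=2693.993318
The bounds max(0,m−m')=0 and min(l+m,l−m')=1 give 2 terms
  k=0: (−1)^1·2693.9933/(720)·0.7628^7·0.6466^1 = -0.363602
  k=1: (−1)^2·2693.9933/(240)·0.7628^5·0.6466^3 = +0.783826
d^4_{-2,-3}(1.4063) = -0.363602 +0.783826 = +0.420223
|D^4_{-2,-3}|² = |d^4_{-2,-3}(β)|² = (+0.420223)² = 0.176588 (the z-rotation phases have unit modulus)

P=0.1766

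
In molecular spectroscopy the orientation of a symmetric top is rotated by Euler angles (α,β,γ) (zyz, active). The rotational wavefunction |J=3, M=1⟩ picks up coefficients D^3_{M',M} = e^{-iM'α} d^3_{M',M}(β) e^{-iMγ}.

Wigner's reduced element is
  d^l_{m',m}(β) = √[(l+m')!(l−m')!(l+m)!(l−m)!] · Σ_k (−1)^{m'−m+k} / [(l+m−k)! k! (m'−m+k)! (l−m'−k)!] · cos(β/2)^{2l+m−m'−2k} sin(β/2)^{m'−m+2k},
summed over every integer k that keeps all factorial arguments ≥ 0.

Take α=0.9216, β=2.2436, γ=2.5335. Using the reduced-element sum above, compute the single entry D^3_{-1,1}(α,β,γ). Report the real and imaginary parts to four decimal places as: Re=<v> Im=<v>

Split into d^3_{-1,1}(β=2.2436) × two z-phases.
Half-angle: c=0.434062, s=0.900883. N=√(2·24·24·2)=48.000000
k∈{2,3,4} keeps every argument non-negative
  k=2: (−1)^0·48.0000/(8)·0.4341^4·0.9009^2 = +0.172860
  k=3: (−1)^1·48.0000/(6)·0.4341^2·0.9009^4 = -0.992811
  k=4: (−1)^2·48.0000/(48)·0.4341^0·0.9009^6 = +0.534578
d^3_{-1,1}(2.2436) = +0.172860 -0.992811 +0.534578 = -0.285374
Attach z-rotation phases: D = e^{-i(-1)(0.9216)}·(-0.285374)·e^{-i(1)(2.5335)} = +0.011727+0.285133i

Re=0.0117 Im=0.2851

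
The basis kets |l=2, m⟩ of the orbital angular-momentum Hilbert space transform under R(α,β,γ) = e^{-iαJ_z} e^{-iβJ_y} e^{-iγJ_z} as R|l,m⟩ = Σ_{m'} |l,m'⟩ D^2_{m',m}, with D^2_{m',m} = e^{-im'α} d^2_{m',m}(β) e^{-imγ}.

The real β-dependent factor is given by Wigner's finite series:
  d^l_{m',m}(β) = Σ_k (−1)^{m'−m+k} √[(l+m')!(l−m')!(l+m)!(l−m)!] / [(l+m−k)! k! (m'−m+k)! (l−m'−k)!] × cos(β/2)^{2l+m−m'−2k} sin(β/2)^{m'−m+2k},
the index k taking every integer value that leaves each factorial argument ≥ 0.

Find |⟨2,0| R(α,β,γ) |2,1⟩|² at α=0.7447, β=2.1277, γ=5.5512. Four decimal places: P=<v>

P=0.3020

Split into d^2_{0,1}(β=2.1277) × two z-phases.
c=cos(2.1277/2)=0.485510, s=sin(2.1277/2)=0.874231; N=√[2·2·6·1]=4.898979
k∈{1,2} keeps every argument non-negative
  k=1: (−1)^0·4.8990/(2)·0.4855^3·0.8742^1 = +0.245073
  k=2: (−1)^1·4.8990/(2)·0.4855^1·0.8742^3 = -0.794607
d^2_{0,1}(2.1277) = +0.245073 -0.794607 = -0.549534
|D^2_{0,1}|² = |d^2_{0,1}(β)|² = (-0.549534)² = 0.301988 (the z-rotation phases have unit modulus)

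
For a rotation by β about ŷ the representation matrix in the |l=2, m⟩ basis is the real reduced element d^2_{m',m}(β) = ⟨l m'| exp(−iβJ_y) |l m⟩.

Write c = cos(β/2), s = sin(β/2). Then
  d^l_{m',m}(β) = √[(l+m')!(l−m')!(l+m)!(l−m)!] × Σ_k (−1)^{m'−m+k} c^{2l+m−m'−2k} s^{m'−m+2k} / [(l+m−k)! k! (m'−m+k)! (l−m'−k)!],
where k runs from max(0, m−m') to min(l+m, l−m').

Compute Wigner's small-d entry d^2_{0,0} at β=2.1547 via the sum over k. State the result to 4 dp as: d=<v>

d=-0.0441

d^2_{0,0}(β=2.1547) via Wigner's sum:
Half-angle: c=0.473664, s=0.880706. N=√(2·2·2·2)=4.000000
The bounds max(0,m−m')=0 and min(l+m,l−m')=2 give 3 terms
  k=0: (−1)^0·4.0000/(4)·0.4737^4·0.8807^0 = +0.050336
  k=1: (−1)^1·4.0000/(1)·0.4737^2·0.8807^2 = -0.696085
  k=2: (−1)^2·4.0000/(4)·0.4737^0·0.8807^4 = +0.601621
d^2_{0,0}(2.1547) = +0.050336 -0.696085 +0.601621 = -0.044127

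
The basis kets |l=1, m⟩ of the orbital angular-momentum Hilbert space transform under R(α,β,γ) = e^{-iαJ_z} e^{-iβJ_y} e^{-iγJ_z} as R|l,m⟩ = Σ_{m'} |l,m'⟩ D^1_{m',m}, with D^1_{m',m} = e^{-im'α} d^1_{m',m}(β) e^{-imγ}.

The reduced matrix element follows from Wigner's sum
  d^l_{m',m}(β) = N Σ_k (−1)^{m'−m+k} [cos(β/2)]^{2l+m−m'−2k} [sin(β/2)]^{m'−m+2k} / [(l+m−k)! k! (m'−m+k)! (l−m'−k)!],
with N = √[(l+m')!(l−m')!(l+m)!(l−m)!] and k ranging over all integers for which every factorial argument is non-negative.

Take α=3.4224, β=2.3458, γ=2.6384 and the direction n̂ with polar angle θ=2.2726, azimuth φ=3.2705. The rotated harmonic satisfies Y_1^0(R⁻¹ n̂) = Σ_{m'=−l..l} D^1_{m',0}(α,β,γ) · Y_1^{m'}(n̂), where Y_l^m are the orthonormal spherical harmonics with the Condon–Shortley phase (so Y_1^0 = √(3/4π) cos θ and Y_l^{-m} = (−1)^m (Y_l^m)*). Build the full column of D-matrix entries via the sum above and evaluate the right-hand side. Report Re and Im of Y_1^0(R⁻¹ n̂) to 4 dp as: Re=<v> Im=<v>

Re=0.4842 Im=0.0000

Need the full column D^1_{m',0} for m'=−1..1 at α=3.4224, β=2.3458, γ=2.6384.
cos(β/2)=0.387480, sin(β/2)=0.921878
d^1_{-1,0}: single k=1 term ⇒ +0.505170;  D = -0.485384-0.139999i
d^1_{0,0}: k∈[0..1] ⇒ +0.150141 -0.849859 = -0.699719;  D = -0.699719+0.000000i
d^1_{1,0}: single k=0 term ⇒ -0.505170;  D = +0.485384-0.139999i
Y_1^{m'}(θ=2.2726,φ=3.2705) and Σ D·Y over m':
  (-0.4854-0.1400i)·(-0.2617+0.0339i)  (-0.6997+0.0000i)·(-0.3154+0.0000i)  (+0.4854-0.1400i)·(+0.2617+0.0339i)
Y_1^0(R⁻¹ n̂) = +0.484225+0.000000i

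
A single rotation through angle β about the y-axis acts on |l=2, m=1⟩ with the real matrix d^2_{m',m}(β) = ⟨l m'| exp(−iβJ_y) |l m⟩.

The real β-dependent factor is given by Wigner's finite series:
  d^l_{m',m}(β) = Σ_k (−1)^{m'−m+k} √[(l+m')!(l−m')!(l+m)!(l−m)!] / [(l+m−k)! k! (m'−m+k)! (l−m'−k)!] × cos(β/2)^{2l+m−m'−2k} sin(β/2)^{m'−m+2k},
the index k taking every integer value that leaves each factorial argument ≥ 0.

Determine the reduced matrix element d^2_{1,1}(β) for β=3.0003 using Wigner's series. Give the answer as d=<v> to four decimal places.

d=-0.0148

d^2_{1,1}(β=3.0003) via Wigner's sum:
With c≡cos(β/2)=0.070588 and s≡sin(β/2)=0.997506, N=[6·1·6·1]^{1/2}=6.000000
Admissible k: 0..1 (factorial args all ≥0)
  k=0: (−1)^0·6.0000/(6)·0.0706^4·0.9975^0 = +0.000025
  k=1: (−1)^1·6.0000/(2)·0.0706^2·0.9975^2 = -0.014873
d^2_{1,1}(3.0003) = +0.000025 -0.014873 = -0.014849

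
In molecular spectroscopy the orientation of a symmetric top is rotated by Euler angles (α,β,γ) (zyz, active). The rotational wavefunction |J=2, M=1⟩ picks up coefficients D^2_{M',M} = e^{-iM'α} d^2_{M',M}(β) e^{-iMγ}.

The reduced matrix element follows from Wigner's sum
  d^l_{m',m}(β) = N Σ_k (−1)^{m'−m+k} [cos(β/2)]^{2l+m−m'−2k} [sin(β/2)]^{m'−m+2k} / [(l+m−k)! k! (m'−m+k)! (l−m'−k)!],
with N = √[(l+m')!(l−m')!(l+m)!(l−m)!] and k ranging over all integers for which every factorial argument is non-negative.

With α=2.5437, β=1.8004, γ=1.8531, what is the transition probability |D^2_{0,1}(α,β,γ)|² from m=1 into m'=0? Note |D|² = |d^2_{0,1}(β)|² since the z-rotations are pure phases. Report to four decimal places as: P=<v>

P=0.0737

Split into d^2_{0,1}(β=1.8004) × two z-phases.
c=cos(1.8004/2)=0.621453, s=sin(1.8004/2)=0.783451; N=√[2·2·6·1]=4.898979
k∈{1,2} keeps every argument non-negative
  k=1: (−1)^0·4.8990/(2)·0.6215^3·0.7835^1 = +0.460588
  k=2: (−1)^1·4.8990/(2)·0.6215^1·0.7835^3 = -0.732015
d^2_{0,1}(1.8004) = +0.460588 -0.732015 = -0.271427
|D^2_{0,1}|² = |d^2_{0,1}(β)|² = (-0.271427)² = 0.073672 (the z-rotation phases have unit modulus)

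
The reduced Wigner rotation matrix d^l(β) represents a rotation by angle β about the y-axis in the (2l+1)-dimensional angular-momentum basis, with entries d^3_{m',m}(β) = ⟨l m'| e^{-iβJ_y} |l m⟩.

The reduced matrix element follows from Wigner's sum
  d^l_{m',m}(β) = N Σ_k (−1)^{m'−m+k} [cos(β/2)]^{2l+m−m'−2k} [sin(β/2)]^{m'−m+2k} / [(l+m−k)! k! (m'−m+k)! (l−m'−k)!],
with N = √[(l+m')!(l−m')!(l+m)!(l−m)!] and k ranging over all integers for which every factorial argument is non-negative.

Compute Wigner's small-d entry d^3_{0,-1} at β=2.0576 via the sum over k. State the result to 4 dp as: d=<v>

d^3_{0,-1}(β=2.0576) via Wigner's sum:
c=cos(2.0576/2)=0.515847, s=sin(2.0576/2)=0.856681; N=√[6·6·2·24]=41.569219
k∈{0,1,2} keeps every argument non-negative
  k=0: (−1)^1·41.5692/(12)·0.5158^5·0.8567^1 = -0.108396
  k=1: (−1)^2·41.5692/(4)·0.5158^3·0.8567^3 = +0.896875
  k=2: (−1)^3·41.5692/(12)·0.5158^1·0.8567^5 = -0.824530
d^3_{0,-1}(2.0576) = -0.108396 +0.896875 -0.824530 = -0.036051

d=-0.0361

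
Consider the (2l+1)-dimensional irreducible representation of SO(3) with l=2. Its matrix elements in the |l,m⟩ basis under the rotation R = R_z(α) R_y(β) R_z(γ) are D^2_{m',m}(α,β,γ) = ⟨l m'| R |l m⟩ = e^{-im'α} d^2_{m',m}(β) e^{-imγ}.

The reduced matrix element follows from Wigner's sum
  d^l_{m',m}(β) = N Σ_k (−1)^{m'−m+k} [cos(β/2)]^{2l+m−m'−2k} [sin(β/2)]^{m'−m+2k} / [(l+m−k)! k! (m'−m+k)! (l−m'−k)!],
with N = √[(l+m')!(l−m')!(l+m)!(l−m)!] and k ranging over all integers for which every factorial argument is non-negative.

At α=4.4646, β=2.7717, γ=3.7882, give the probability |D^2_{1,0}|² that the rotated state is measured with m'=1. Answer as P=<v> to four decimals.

P=0.1704

First d^2_{1,0}(β=2.7717), then the phase factors e^{-i(1)α} and e^{-i(0)γ}:
Half-angle: c=0.183894, s=0.982946. N=√(6·1·2·2)=4.898979
k∈{0,1} keeps every argument non-negative
  k=0: (−1)^1·4.8990/(2)·0.1839^3·0.9829^1 = -0.014973
  k=1: (−1)^2·4.8990/(2)·0.1839^1·0.9829^3 = +0.427791
d^2_{1,0}(2.7717) = -0.014973 +0.427791 = +0.412818
|D^2_{1,0}|² = |d^2_{1,0}(β)|² = (+0.412818)² = 0.170419 (the z-rotation phases have unit modulus)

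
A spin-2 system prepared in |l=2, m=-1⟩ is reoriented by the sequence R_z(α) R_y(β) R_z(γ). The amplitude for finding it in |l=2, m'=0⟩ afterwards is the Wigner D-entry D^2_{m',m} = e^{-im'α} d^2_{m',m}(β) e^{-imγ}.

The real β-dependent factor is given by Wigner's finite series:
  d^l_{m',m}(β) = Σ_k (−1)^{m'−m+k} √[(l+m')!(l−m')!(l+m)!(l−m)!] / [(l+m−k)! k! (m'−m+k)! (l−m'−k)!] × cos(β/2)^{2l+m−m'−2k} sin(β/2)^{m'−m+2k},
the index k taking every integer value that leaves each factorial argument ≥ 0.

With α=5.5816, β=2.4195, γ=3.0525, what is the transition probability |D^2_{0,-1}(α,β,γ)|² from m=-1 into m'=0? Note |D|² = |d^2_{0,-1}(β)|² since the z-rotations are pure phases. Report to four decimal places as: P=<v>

First d^2_{0,-1}(β=2.4195), then the phase factors e^{-i(0)α} and e^{-i(-1)γ}:
Half-angle: c=0.353253, s=0.935528. N=√(2·2·1·6)=4.898979
Admissible k: 0..1 (factorial args all ≥0)
  k=0: (−1)^1·4.8990/(2)·0.3533^3·0.9355^1 = -0.101016
  k=1: (−1)^2·4.8990/(2)·0.3533^1·0.9355^3 = +0.708487
d^2_{0,-1}(2.4195) = -0.101016 +0.708487 = +0.607471
|D^2_{0,-1}|² = |d^2_{0,-1}(β)|² = (+0.607471)² = 0.369021 (the z-rotation phases have unit modulus)

P=0.3690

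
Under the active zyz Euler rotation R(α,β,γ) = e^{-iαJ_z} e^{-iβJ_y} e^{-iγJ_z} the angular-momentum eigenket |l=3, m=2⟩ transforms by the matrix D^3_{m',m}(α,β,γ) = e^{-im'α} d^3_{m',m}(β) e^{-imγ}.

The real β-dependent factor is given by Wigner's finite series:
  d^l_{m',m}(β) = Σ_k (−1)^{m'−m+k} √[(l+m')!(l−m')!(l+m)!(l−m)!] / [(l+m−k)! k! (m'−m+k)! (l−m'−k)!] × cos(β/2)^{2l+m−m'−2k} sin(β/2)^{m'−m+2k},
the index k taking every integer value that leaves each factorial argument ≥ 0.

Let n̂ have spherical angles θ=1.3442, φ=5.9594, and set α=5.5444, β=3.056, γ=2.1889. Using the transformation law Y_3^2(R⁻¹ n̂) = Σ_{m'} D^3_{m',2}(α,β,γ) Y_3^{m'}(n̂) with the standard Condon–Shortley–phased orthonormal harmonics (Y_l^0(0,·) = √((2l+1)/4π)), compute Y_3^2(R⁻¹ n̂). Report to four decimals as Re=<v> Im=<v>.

Need the full column D^3_{m',2} for m'=−3..3 at α=5.5444, β=3.056, γ=2.1889.
cos(β/2)=0.042783, sin(β/2)=0.999084
d^3_{-3,2}: single k=5 term ⇒ +0.104318;  D = +0.099315-0.031920i
d^3_{-2,2}: k∈[4..5] ⇒ +0.009119 -0.994519 = -0.985400;  D = -0.896591-0.408826i
d^3_{-1,2}: k∈[3..4] ⇒ +0.000494 -0.134674 = -0.134180;  D = -0.052770-0.123368i
d^3_{0,2}: k∈[2..3] ⇒ +0.000018 -0.009989 = -0.009971;  D = +0.003274-0.009418i
d^3_{1,2}: k∈[1..2] ⇒ +0.000000 -0.000494 = -0.000493;  D = +0.000434-0.000235i
d^3_{2,2}: k∈[0..1] ⇒ +0.000000 -0.000017 = -0.000017;  D = +0.000016+0.000004i
d^3_{3,2}: single k=0 term ⇒ -0.000000;  D = +0.000000+0.000000i
Y_3^{m'}(θ=1.3442,φ=5.9594) and Σ D·Y over m':
  (+0.0993-0.0319i)·(+0.2178+0.3187i)  (-0.8966-0.4088i)·(+0.1739+0.1315i)  (-0.0528-0.1234i)·(-0.2232-0.0749i)  (+0.0033-0.0094i)·(-0.2304+0.0000i)  (+0.0004-0.0002i)·(+0.2232-0.0749i)  (+0.0000+0.0000i)·(+0.1739-0.1315i)  (+0.0000+0.0000i)·(-0.2178+0.3187i)
Y_3^2(R⁻¹ n̂) = -0.068459-0.130726i

Re=-0.0685 Im=-0.1307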